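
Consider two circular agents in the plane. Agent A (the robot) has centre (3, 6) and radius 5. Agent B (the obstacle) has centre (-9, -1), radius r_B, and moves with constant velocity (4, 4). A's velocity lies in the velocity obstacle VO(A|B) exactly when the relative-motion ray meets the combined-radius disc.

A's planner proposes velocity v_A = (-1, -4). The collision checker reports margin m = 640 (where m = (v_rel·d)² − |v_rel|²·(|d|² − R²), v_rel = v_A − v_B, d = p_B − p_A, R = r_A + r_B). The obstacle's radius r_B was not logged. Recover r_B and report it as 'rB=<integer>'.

m = 640
d = (-12, -7);  v_rel = (-5, -8),  |v_rel|² = 89
v_rel×d = (-5)·(-7) − (-8)·(-12) = -61
since m = R²·89 − (-61)²:  R² = (3721 + 640) / 89 = 49
R = √49 = 7  ⇒  r_B = 7 − 5 = 2

rB=2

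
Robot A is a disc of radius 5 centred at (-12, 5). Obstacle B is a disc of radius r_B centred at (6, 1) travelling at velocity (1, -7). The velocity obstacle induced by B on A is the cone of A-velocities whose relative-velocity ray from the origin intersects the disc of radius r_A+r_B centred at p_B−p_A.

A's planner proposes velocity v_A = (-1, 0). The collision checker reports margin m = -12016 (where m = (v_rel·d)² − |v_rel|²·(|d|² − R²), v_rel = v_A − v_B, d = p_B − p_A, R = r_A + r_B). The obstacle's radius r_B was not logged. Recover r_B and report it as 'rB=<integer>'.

m = -12016
d = (18, -4);  v_rel = (-2, 7),  |v_rel|² = 53
v_rel×d = (-2)·(-4) − (7)·(18) = -118
since m = R²·53 − (-118)²:  R² = (13924 + -12016) / 53 = 36
R = √36 = 6  ⇒  r_B = 6 − 5 = 1

rB=1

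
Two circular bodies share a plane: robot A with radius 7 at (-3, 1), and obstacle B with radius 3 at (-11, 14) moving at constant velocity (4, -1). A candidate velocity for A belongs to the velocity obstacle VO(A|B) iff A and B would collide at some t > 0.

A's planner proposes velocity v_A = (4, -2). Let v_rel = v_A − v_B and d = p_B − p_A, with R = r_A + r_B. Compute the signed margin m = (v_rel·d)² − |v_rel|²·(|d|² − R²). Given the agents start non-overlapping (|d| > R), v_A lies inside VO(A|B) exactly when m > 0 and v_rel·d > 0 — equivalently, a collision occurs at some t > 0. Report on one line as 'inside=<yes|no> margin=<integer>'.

d = (-8, 13),  |d|² = 233;  R = 7+3 = 10,  c = 233−10² = 133
v_rel = (0, -1),  |v_rel|² = 1;  v_rel·d = (0)·(-8) + (-1)·(13) = -13
1·t² + 26·t + 133 = 0  ⇒  m = (-13)² − 1·133 = 36
m = 36 > 0,  v_rel·d = -13 < 0  ⇒  outside

inside=no margin=36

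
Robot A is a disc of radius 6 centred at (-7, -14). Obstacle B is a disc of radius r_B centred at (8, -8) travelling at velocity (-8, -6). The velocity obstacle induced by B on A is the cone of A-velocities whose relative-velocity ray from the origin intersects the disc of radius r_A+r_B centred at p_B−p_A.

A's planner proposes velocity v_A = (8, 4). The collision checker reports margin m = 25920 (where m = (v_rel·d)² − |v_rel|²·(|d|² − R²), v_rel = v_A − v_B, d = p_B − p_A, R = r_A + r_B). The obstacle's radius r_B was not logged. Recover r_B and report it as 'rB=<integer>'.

m = 25920
d = (15, 6);  v_rel = (16, 10),  |v_rel|² = 356
v_rel×d = (16)·(6) − (10)·(15) = -54
since m = R²·356 − (-54)²:  R² = (2916 + 25920) / 356 = 81
R = √81 = 9  ⇒  r_B = 9 − 6 = 3

rB=3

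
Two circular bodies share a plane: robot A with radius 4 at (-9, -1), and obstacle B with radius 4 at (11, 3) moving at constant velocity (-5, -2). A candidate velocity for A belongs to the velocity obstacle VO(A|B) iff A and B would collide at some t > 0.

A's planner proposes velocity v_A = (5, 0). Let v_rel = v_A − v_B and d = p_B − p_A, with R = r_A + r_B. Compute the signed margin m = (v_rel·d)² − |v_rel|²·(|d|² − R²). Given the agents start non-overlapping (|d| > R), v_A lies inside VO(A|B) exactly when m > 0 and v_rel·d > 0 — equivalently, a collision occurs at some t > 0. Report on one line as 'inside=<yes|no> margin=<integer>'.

d = (20, 4),  |d|² = 416;  R = 4+4 = 8,  c = 416−8² = 352
v_rel = (10, 2),  |v_rel|² = 104;  v_rel·d = (10)·(20) + (2)·(4) = 208
104·t² − 416·t + 352 = 0  ⇒  m = 208² − 104·352 = 6656
m = 6656 > 0,  v_rel·d = 208 > 0  ⇒  inside

inside=yes margin=6656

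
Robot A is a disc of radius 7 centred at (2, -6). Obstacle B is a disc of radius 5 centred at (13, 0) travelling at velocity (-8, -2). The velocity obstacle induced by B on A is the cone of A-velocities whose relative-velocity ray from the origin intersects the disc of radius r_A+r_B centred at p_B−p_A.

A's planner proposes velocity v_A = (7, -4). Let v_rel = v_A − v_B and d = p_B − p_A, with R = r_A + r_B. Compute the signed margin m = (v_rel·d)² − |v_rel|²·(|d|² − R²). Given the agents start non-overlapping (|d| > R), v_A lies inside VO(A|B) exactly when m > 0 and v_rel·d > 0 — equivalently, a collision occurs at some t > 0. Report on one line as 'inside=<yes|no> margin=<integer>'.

d = (11, 6),  |d|² = 157;  R = 7+5 = 12,  c = 157−12² = 13
v_rel = (15, -2),  |v_rel|² = 229;  v_rel·d = (15)·(11) + (-2)·(6) = 153
229·t² − 306·t + 13 = 0  ⇒  m = 153² − 229·13 = 20432
m = 20432 > 0,  v_rel·d = 153 > 0  ⇒  inside

inside=yes margin=20432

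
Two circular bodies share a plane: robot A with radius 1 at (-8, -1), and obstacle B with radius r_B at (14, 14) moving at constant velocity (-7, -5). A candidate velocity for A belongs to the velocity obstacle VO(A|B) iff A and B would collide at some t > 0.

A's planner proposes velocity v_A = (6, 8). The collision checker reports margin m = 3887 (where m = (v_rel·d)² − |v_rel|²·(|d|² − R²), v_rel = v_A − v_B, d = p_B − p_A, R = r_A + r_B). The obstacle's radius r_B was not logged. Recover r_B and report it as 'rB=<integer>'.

m = 3887
d = (22, 15);  v_rel = (13, 13),  |v_rel|² = 338
v_rel×d = (13)·(15) − (13)·(22) = -91
since m = R²·338 − (-91)²:  R² = (8281 + 3887) / 338 = 36
R = √36 = 6  ⇒  r_B = 6 − 1 = 5

rB=5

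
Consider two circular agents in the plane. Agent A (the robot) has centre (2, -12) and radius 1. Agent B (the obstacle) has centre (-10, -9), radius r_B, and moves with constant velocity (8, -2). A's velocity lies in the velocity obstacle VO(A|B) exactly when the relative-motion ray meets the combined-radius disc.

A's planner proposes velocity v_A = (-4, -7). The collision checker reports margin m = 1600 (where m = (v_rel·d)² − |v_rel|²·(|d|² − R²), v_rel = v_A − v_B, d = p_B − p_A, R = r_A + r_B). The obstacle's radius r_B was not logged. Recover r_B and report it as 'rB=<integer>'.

m = 1600
d = (-12, 3);  v_rel = (-12, -5),  |v_rel|² = 169
v_rel×d = (-12)·(3) − (-5)·(-12) = -96
since m = R²·169 − (-96)²:  R² = (9216 + 1600) / 169 = 64
R = √64 = 8  ⇒  r_B = 8 − 1 = 7

rB=7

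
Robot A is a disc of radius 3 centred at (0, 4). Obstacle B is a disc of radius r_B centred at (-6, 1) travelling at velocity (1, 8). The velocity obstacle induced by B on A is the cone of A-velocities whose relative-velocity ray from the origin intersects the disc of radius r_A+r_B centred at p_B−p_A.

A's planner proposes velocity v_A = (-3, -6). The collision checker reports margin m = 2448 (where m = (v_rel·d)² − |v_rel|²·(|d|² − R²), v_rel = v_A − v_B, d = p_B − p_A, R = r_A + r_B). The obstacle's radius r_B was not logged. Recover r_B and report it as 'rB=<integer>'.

m = 2448
d = (-6, -3);  v_rel = (-4, -14),  |v_rel|² = 212
v_rel×d = (-4)·(-3) − (-14)·(-6) = -72
since m = R²·212 − (-72)²:  R² = (5184 + 2448) / 212 = 36
R = √36 = 6  ⇒  r_B = 6 − 3 = 3

rB=3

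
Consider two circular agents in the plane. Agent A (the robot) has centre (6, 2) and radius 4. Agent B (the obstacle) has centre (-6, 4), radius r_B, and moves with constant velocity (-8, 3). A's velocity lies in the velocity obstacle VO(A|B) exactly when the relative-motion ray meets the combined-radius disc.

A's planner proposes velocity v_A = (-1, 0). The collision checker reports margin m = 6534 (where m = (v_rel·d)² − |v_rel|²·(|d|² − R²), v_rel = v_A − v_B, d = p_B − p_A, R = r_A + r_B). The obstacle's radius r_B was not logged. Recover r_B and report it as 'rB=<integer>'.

m = 6534
d = (-12, 2);  v_rel = (7, -3),  |v_rel|² = 58
v_rel×d = (7)·(2) − (-3)·(-12) = -22
since m = R²·58 − (-22)²:  R² = (484 + 6534) / 58 = 121
R = √121 = 11  ⇒  r_B = 11 − 4 = 7

rB=7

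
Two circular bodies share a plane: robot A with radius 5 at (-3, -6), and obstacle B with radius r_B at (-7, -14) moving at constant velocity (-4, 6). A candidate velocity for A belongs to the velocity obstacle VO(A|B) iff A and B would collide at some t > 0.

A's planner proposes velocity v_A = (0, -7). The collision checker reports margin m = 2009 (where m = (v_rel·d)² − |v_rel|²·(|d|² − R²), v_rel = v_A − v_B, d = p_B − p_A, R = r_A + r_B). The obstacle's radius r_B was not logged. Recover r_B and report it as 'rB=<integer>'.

m = 2009
d = (-4, -8);  v_rel = (4, -13),  |v_rel|² = 185
v_rel×d = (4)·(-8) − (-13)·(-4) = -84
since m = R²·185 − (-84)²:  R² = (7056 + 2009) / 185 = 49
R = √49 = 7  ⇒  r_B = 7 − 5 = 2

rB=2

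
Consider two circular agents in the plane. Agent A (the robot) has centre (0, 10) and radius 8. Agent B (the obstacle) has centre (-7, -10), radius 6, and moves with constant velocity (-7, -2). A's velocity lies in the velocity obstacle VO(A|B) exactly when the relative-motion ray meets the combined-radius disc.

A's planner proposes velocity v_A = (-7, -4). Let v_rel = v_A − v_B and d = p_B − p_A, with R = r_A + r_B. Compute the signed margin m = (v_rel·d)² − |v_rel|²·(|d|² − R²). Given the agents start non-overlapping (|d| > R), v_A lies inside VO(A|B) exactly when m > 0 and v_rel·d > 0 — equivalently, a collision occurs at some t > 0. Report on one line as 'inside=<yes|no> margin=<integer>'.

d = (-7, -20),  |d|² = 449;  R = 8+6 = 14,  c = 449−14² = 253
v_rel = (0, -2),  |v_rel|² = 4;  v_rel·d = (0)·(-7) + (-2)·(-20) = 40
4·t² − 80·t + 253 = 0  ⇒  m = 40² − 4·253 = 588
m = 588 > 0,  v_rel·d = 40 > 0  ⇒  inside

inside=yes margin=588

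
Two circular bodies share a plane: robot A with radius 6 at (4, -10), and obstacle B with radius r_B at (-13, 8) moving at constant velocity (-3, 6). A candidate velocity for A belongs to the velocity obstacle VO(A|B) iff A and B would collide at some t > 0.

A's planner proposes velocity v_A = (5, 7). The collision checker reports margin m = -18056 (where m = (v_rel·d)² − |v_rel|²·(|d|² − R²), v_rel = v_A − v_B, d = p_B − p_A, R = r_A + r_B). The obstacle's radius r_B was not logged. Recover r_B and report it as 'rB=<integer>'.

m = -18056
d = (-17, 18);  v_rel = (8, 1),  |v_rel|² = 65
v_rel×d = (8)·(18) − (1)·(-17) = 161
since m = R²·65 − 161²:  R² = (25921 + -18056) / 65 = 121
R = √121 = 11  ⇒  r_B = 11 − 6 = 5

rB=5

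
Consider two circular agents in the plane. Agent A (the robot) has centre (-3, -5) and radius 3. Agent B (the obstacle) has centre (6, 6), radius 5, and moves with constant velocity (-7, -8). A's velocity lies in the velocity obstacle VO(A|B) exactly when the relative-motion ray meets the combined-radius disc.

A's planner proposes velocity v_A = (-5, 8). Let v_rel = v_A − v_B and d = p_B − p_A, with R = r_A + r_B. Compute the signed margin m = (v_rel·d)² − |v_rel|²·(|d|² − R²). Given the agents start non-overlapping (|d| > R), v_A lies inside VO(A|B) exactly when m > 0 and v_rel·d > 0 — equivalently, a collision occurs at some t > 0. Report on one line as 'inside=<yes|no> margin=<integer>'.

d = (9, 11),  |d|² = 202;  R = 3+5 = 8,  c = 202−8² = 138
v_rel = (2, 16),  |v_rel|² = 260;  v_rel·d = (2)·(9) + (16)·(11) = 194
260·t² − 388·t + 138 = 0  ⇒  m = 194² − 260·138 = 1756
m = 1756 > 0,  v_rel·d = 194 > 0  ⇒  inside

inside=yes margin=1756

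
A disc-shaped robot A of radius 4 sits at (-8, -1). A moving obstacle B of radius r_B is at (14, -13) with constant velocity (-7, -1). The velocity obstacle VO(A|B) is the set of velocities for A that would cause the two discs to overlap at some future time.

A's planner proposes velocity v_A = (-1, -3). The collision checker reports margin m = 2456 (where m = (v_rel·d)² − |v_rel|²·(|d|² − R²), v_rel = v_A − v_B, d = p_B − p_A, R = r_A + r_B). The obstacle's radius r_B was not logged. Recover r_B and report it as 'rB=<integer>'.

m = 2456
d = (22, -12);  v_rel = (6, -2),  |v_rel|² = 40
v_rel×d = (6)·(-12) − (-2)·(22) = -28
since m = R²·40 − (-28)²:  R² = (784 + 2456) / 40 = 81
R = √81 = 9  ⇒  r_B = 9 − 4 = 5

rB=5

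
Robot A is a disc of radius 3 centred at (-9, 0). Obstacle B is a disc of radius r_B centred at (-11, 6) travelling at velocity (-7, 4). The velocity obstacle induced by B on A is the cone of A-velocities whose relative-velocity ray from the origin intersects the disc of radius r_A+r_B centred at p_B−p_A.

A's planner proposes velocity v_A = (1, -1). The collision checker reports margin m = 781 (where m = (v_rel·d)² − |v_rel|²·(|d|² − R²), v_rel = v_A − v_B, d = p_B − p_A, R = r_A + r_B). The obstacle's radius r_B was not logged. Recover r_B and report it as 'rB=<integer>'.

m = 781
d = (-2, 6);  v_rel = (8, -5),  |v_rel|² = 89
v_rel×d = (8)·(6) − (-5)·(-2) = 38
since m = R²·89 − 38²:  R² = (1444 + 781) / 89 = 25
R = √25 = 5  ⇒  r_B = 5 − 3 = 2

rB=2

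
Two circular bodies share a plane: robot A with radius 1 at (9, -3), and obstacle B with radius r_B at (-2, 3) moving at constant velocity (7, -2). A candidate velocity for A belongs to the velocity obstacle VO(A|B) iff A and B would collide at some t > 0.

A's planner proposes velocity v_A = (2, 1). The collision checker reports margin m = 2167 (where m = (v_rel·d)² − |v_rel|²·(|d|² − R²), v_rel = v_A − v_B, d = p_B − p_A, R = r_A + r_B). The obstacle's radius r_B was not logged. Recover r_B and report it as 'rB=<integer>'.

m = 2167
d = (-11, 6);  v_rel = (-5, 3),  |v_rel|² = 34
v_rel×d = (-5)·(6) − (3)·(-11) = 3
since m = R²·34 − 3²:  R² = (9 + 2167) / 34 = 64
R = √64 = 8  ⇒  r_B = 8 − 1 = 7

rB=7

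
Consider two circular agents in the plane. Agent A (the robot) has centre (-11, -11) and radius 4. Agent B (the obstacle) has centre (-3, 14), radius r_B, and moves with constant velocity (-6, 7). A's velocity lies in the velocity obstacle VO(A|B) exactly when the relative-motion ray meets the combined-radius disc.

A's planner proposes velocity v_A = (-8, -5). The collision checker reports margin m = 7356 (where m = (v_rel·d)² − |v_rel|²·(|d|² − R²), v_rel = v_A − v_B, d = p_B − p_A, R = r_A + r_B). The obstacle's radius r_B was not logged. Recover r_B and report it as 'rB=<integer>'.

m = 7356
d = (8, 25);  v_rel = (-2, -12),  |v_rel|² = 148
v_rel×d = (-2)·(25) − (-12)·(8) = 46
since m = R²·148 − 46²:  R² = (2116 + 7356) / 148 = 64
R = √64 = 8  ⇒  r_B = 8 − 4 = 4

rB=4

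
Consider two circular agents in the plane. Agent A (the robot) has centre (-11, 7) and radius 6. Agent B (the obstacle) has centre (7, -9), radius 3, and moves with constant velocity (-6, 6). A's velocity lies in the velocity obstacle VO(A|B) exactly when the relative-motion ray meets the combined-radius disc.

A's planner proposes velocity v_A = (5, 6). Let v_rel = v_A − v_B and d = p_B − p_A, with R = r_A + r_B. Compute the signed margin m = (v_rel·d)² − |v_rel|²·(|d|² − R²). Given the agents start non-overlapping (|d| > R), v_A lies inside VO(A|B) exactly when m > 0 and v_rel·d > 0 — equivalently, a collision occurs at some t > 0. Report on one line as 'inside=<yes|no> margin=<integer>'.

d = (18, -16),  |d|² = 580;  R = 6+3 = 9,  c = 580−9² = 499
v_rel = (11, 0),  |v_rel|² = 121;  v_rel·d = (11)·(18) + (0)·(-16) = 198
121·t² − 396·t + 499 = 0  ⇒  m = 198² − 121·499 = -21175
m = -21175 < 0,  v_rel·d = 198 > 0  ⇒  outside

inside=no margin=-21175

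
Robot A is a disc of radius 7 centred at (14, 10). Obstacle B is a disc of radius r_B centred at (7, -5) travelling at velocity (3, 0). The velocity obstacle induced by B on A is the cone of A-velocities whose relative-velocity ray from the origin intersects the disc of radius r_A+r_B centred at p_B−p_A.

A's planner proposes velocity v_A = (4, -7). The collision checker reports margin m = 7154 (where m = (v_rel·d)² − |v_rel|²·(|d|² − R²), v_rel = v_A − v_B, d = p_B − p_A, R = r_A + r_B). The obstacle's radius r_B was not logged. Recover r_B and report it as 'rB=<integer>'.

m = 7154
d = (-7, -15);  v_rel = (1, -7),  |v_rel|² = 50
v_rel×d = (1)·(-15) − (-7)·(-7) = -64
since m = R²·50 − (-64)²:  R² = (4096 + 7154) / 50 = 225
R = √225 = 15  ⇒  r_B = 15 − 7 = 8

rB=8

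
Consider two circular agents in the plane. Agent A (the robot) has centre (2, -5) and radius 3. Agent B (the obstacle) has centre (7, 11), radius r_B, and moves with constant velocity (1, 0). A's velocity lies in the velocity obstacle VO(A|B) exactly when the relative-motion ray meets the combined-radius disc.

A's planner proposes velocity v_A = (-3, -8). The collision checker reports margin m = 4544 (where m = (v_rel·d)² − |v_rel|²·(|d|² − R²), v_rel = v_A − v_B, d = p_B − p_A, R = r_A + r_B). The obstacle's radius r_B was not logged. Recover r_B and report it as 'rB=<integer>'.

m = 4544
d = (5, 16);  v_rel = (-4, -8),  |v_rel|² = 80
v_rel×d = (-4)·(16) − (-8)·(5) = -24
since m = R²·80 − (-24)²:  R² = (576 + 4544) / 80 = 64
R = √64 = 8  ⇒  r_B = 8 − 3 = 5

rB=5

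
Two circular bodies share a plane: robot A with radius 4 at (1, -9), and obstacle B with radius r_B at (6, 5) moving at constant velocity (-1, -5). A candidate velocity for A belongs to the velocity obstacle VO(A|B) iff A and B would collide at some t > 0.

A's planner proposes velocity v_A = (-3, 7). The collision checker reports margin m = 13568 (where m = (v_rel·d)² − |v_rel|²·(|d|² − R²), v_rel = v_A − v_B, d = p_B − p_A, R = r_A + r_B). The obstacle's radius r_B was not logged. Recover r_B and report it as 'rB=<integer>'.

m = 13568
d = (5, 14);  v_rel = (-2, 12),  |v_rel|² = 148
v_rel×d = (-2)·(14) − (12)·(5) = -88
since m = R²·148 − (-88)²:  R² = (7744 + 13568) / 148 = 144
R = √144 = 12  ⇒  r_B = 12 − 4 = 8

rB=8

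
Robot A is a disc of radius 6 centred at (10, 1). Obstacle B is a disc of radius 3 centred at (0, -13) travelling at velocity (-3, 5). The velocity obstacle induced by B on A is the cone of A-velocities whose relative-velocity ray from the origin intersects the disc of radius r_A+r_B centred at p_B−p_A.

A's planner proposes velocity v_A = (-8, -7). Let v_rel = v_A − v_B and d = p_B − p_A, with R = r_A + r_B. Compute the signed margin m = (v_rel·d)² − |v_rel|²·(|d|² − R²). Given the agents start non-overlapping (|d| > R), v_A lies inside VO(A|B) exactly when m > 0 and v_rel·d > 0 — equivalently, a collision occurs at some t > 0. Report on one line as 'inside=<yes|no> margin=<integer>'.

d = (-10, -14),  |d|² = 296;  R = 6+3 = 9,  c = 296−9² = 215
v_rel = (-5, -12),  |v_rel|² = 169;  v_rel·d = (-5)·(-10) + (-12)·(-14) = 218
169·t² − 436·t + 215 = 0  ⇒  m = 218² − 169·215 = 11189
m = 11189 > 0,  v_rel·d = 218 > 0  ⇒  inside

inside=yes margin=11189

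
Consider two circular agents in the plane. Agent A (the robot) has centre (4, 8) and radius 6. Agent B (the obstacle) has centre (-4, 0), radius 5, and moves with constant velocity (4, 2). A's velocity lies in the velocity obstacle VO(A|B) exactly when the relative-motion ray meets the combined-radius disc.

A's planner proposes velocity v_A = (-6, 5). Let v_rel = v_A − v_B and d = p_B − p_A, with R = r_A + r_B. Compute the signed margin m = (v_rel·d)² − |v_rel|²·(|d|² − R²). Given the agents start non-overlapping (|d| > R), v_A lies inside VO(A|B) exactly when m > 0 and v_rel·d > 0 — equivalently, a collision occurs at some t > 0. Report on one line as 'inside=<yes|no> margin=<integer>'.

d = (-8, -8),  |d|² = 128;  R = 6+5 = 11,  c = 128−11² = 7
v_rel = (-10, 3),  |v_rel|² = 109;  v_rel·d = (-10)·(-8) + (3)·(-8) = 56
109·t² − 112·t + 7 = 0  ⇒  m = 56² − 109·7 = 2373
m = 2373 > 0,  v_rel·d = 56 > 0  ⇒  inside

inside=yes margin=2373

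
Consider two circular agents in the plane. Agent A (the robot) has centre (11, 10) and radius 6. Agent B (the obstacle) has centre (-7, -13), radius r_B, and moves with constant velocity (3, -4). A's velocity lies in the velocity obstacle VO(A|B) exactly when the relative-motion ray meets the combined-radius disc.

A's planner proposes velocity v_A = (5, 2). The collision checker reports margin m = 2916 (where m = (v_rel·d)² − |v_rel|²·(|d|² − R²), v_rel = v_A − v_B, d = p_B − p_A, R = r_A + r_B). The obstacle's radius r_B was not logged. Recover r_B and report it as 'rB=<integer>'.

m = 2916
d = (-18, -23);  v_rel = (2, 6),  |v_rel|² = 40
v_rel×d = (2)·(-23) − (6)·(-18) = 62
since m = R²·40 − 62²:  R² = (3844 + 2916) / 40 = 169
R = √169 = 13  ⇒  r_B = 13 − 6 = 7

rB=7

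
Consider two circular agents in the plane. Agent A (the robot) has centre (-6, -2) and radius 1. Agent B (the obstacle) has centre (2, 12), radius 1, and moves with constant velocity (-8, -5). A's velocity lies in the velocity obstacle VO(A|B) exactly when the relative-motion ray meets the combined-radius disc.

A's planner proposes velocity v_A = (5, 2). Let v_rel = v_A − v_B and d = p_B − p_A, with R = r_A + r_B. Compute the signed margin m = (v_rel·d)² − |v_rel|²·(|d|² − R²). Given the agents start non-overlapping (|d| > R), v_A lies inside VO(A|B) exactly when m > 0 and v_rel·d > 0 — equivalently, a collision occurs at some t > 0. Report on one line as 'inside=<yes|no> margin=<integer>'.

d = (8, 14),  |d|² = 260;  R = 1+1 = 2,  c = 260−2² = 256
v_rel = (13, 7),  |v_rel|² = 218;  v_rel·d = (13)·(8) + (7)·(14) = 202
218·t² − 404·t + 256 = 0  ⇒  m = 202² − 218·256 = -15004
m = -15004 < 0,  v_rel·d = 202 > 0  ⇒  outside

inside=no margin=-15004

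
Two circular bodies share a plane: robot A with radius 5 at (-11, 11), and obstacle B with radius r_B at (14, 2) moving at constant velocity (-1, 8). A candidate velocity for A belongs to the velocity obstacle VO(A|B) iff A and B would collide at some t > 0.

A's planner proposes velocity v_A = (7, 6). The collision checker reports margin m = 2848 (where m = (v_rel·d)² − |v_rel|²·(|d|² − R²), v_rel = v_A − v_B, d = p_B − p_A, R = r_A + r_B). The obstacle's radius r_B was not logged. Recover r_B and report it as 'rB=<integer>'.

m = 2848
d = (25, -9);  v_rel = (8, -2),  |v_rel|² = 68
v_rel×d = (8)·(-9) − (-2)·(25) = -22
since m = R²·68 − (-22)²:  R² = (484 + 2848) / 68 = 49
R = √49 = 7  ⇒  r_B = 7 − 5 = 2

rB=2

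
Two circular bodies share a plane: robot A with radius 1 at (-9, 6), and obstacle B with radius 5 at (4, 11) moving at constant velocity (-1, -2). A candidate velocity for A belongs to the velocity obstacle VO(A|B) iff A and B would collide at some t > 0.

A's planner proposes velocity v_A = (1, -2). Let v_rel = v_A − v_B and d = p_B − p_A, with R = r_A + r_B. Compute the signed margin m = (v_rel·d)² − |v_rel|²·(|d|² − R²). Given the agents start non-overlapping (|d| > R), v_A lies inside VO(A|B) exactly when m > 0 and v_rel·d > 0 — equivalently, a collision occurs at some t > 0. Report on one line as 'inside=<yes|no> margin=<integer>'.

d = (13, 5),  |d|² = 194;  R = 1+5 = 6,  c = 194−6² = 158
v_rel = (2, 0),  |v_rel|² = 4;  v_rel·d = (2)·(13) + (0)·(5) = 26
4·t² − 52·t + 158 = 0  ⇒  m = 26² − 4·158 = 44
m = 44 > 0,  v_rel·d = 26 > 0  ⇒  inside

inside=yes margin=44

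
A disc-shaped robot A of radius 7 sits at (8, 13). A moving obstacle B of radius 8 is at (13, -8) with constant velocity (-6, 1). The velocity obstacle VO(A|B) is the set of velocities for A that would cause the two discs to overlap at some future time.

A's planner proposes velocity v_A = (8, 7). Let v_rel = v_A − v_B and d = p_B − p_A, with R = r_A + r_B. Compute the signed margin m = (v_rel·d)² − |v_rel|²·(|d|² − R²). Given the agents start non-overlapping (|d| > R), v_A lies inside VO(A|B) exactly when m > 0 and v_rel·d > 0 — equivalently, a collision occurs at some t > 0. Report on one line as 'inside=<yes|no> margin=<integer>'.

d = (5, -21),  |d|² = 466;  R = 7+8 = 15,  c = 466−15² = 241
v_rel = (14, 6),  |v_rel|² = 232;  v_rel·d = (14)·(5) + (6)·(-21) = -56
232·t² + 112·t + 241 = 0  ⇒  m = (-56)² − 232·241 = -52776
m = -52776 < 0,  v_rel·d = -56 < 0  ⇒  outside

inside=no margin=-52776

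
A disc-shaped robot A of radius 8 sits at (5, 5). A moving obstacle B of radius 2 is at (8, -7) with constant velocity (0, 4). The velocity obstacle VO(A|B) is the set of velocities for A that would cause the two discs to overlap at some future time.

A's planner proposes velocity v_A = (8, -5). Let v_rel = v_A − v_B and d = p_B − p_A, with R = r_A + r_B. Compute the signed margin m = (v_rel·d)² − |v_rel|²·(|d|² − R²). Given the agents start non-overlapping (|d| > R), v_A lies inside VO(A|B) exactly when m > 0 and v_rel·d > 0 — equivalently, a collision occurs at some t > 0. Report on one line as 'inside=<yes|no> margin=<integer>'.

d = (3, -12),  |d|² = 153;  R = 8+2 = 10,  c = 153−10² = 53
v_rel = (8, -9),  |v_rel|² = 145;  v_rel·d = (8)·(3) + (-9)·(-12) = 132
145·t² − 264·t + 53 = 0  ⇒  m = 132² − 145·53 = 9739
m = 9739 > 0,  v_rel·d = 132 > 0  ⇒  inside

inside=yes margin=9739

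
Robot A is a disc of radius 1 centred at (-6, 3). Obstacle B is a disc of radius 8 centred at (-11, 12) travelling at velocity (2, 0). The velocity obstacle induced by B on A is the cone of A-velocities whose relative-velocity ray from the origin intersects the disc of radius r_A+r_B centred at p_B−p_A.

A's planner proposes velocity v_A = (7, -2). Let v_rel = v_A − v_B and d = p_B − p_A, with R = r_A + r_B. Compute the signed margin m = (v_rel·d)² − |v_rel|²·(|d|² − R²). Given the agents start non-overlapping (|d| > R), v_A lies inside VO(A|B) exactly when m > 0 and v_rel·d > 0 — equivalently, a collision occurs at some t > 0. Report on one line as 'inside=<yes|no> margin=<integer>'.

d = (-5, 9),  |d|² = 106;  R = 1+8 = 9,  c = 106−9² = 25
v_rel = (5, -2),  |v_rel|² = 29;  v_rel·d = (5)·(-5) + (-2)·(9) = -43
29·t² + 86·t + 25 = 0  ⇒  m = (-43)² − 29·25 = 1124
m = 1124 > 0,  v_rel·d = -43 < 0  ⇒  outside

inside=no margin=1124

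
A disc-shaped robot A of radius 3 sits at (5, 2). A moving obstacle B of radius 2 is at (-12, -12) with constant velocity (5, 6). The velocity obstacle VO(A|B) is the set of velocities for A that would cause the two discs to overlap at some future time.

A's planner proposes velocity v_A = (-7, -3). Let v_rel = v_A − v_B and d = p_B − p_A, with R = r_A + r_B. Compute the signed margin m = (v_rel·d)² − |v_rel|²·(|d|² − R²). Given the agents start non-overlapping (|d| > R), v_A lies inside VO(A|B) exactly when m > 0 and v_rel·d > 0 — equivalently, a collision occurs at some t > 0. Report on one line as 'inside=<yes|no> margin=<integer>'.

d = (-17, -14),  |d|² = 485;  R = 3+2 = 5,  c = 485−5² = 460
v_rel = (-12, -9),  |v_rel|² = 225;  v_rel·d = (-12)·(-17) + (-9)·(-14) = 330
225·t² − 660·t + 460 = 0  ⇒  m = 330² − 225·460 = 5400
m = 5400 > 0,  v_rel·d = 330 > 0  ⇒  inside

inside=yes margin=5400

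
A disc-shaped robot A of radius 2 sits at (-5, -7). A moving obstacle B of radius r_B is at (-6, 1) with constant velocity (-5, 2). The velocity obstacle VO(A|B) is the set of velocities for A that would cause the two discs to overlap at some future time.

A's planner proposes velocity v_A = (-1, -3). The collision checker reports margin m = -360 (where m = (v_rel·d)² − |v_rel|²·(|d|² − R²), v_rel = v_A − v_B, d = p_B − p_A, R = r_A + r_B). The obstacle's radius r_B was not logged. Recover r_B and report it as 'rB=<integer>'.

m = -360
d = (-1, 8);  v_rel = (4, -5),  |v_rel|² = 41
v_rel×d = (4)·(8) − (-5)·(-1) = 27
since m = R²·41 − 27²:  R² = (729 + -360) / 41 = 9
R = √9 = 3  ⇒  r_B = 3 − 2 = 1

rB=1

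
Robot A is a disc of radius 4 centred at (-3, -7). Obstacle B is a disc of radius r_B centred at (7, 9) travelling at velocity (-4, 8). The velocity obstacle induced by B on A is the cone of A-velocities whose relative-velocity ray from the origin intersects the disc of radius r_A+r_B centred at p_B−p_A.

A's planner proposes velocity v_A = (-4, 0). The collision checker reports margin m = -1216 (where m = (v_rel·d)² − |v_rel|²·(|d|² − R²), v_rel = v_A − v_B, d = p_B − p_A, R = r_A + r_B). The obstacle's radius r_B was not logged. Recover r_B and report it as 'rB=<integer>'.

m = -1216
d = (10, 16);  v_rel = (0, -8),  |v_rel|² = 64
v_rel×d = (0)·(16) − (-8)·(10) = 80
since m = R²·64 − 80²:  R² = (6400 + -1216) / 64 = 81
R = √81 = 9  ⇒  r_B = 9 − 4 = 5

rB=5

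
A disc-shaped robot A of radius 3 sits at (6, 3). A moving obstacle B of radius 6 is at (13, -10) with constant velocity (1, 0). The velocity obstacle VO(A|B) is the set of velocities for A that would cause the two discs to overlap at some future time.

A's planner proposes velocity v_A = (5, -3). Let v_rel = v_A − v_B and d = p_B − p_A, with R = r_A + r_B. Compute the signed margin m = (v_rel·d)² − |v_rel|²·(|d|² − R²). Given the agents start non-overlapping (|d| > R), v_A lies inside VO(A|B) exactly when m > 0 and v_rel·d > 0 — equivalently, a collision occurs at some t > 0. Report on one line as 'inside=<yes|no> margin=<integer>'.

d = (7, -13),  |d|² = 218;  R = 3+6 = 9,  c = 218−9² = 137
v_rel = (4, -3),  |v_rel|² = 25;  v_rel·d = (4)·(7) + (-3)·(-13) = 67
25·t² − 134·t + 137 = 0  ⇒  m = 67² − 25·137 = 1064
m = 1064 > 0,  v_rel·d = 67 > 0  ⇒  inside

inside=yes margin=1064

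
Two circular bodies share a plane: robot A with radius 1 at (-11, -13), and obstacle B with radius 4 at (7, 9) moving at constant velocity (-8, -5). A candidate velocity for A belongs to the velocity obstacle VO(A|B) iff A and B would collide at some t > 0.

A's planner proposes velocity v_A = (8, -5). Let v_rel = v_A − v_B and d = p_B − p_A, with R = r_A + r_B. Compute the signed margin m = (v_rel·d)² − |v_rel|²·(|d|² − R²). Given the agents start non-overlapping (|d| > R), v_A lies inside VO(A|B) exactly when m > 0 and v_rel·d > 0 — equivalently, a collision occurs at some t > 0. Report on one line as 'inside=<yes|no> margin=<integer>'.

d = (18, 22),  |d|² = 808;  R = 1+4 = 5,  c = 808−5² = 783
v_rel = (16, 0),  |v_rel|² = 256;  v_rel·d = (16)·(18) + (0)·(22) = 288
256·t² − 576·t + 783 = 0  ⇒  m = 288² − 256·783 = -117504
m = -117504 < 0,  v_rel·d = 288 > 0  ⇒  outside

inside=no margin=-117504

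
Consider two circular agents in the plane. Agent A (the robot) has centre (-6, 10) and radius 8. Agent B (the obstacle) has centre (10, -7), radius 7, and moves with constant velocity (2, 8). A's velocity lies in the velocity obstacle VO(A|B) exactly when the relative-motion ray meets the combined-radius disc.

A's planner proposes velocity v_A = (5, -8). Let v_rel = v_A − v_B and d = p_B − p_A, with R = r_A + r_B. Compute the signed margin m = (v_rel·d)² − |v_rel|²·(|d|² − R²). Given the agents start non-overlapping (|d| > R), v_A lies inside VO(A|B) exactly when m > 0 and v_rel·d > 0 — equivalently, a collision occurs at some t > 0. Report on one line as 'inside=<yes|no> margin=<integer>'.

d = (16, -17),  |d|² = 545;  R = 8+7 = 15,  c = 545−15² = 320
v_rel = (3, -16),  |v_rel|² = 265;  v_rel·d = (3)·(16) + (-16)·(-17) = 320
265·t² − 640·t + 320 = 0  ⇒  m = 320² − 265·320 = 17600
m = 17600 > 0,  v_rel·d = 320 > 0  ⇒  inside

inside=yes margin=17600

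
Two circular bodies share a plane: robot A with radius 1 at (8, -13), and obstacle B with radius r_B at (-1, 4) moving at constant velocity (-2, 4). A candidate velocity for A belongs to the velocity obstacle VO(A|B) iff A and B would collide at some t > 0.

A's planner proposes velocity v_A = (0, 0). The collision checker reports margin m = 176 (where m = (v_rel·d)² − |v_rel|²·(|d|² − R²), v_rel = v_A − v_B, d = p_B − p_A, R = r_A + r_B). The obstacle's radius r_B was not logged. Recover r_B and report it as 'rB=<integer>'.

m = 176
d = (-9, 17);  v_rel = (2, -4),  |v_rel|² = 20
v_rel×d = (2)·(17) − (-4)·(-9) = -2
since m = R²·20 − (-2)²:  R² = (4 + 176) / 20 = 9
R = √9 = 3  ⇒  r_B = 3 − 1 = 2

rB=2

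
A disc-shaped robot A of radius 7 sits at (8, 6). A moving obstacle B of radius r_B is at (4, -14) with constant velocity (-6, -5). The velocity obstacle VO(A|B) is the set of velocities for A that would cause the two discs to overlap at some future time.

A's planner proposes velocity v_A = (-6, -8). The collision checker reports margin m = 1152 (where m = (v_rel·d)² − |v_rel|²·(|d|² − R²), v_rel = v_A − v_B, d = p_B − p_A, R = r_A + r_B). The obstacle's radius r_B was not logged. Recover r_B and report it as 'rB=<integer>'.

m = 1152
d = (-4, -20);  v_rel = (0, -3),  |v_rel|² = 9
v_rel×d = (0)·(-20) − (-3)·(-4) = -12
since m = R²·9 − (-12)²:  R² = (144 + 1152) / 9 = 144
R = √144 = 12  ⇒  r_B = 12 − 7 = 5

rB=5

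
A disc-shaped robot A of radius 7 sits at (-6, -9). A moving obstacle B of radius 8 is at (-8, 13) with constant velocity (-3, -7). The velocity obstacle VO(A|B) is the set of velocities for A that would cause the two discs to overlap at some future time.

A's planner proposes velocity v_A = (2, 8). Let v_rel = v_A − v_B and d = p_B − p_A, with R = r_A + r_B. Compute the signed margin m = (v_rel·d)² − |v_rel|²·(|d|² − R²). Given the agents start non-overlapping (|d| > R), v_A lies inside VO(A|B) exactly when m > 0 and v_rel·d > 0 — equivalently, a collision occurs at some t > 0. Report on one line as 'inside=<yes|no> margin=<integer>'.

d = (-2, 22),  |d|² = 488;  R = 7+8 = 15,  c = 488−15² = 263
v_rel = (5, 15),  |v_rel|² = 250;  v_rel·d = (5)·(-2) + (15)·(22) = 320
250·t² − 640·t + 263 = 0  ⇒  m = 320² − 250·263 = 36650
m = 36650 > 0,  v_rel·d = 320 > 0  ⇒  inside

inside=yes margin=36650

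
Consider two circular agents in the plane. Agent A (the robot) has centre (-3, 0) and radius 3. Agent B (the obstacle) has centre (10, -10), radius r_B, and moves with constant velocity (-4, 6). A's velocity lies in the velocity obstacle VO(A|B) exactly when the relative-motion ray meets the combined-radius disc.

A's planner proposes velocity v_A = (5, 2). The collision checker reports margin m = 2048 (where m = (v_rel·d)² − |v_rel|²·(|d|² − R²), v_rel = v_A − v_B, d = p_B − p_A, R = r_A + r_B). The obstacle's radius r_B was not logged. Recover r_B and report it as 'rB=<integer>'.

m = 2048
d = (13, -10);  v_rel = (9, -4),  |v_rel|² = 97
v_rel×d = (9)·(-10) − (-4)·(13) = -38
since m = R²·97 − (-38)²:  R² = (1444 + 2048) / 97 = 36
R = √36 = 6  ⇒  r_B = 6 − 3 = 3

rB=3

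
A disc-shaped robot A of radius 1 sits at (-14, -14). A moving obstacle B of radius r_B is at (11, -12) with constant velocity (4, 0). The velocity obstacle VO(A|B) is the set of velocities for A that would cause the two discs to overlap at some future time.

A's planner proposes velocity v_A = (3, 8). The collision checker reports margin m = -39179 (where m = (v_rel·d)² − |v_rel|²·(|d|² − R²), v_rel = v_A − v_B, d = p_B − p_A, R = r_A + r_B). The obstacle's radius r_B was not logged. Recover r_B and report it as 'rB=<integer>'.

m = -39179
d = (25, 2);  v_rel = (-1, 8),  |v_rel|² = 65
v_rel×d = (-1)·(2) − (8)·(25) = -202
since m = R²·65 − (-202)²:  R² = (40804 + -39179) / 65 = 25
R = √25 = 5  ⇒  r_B = 5 − 1 = 4

rB=4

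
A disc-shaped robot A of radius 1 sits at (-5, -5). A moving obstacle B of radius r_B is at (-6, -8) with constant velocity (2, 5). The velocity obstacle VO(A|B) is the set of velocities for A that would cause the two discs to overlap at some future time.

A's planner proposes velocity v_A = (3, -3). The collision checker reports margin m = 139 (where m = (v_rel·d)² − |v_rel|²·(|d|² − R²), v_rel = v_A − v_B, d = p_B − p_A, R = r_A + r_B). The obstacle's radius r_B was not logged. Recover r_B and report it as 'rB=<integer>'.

m = 139
d = (-1, -3);  v_rel = (1, -8),  |v_rel|² = 65
v_rel×d = (1)·(-3) − (-8)·(-1) = -11
since m = R²·65 − (-11)²:  R² = (121 + 139) / 65 = 4
R = √4 = 2  ⇒  r_B = 2 − 1 = 1

rB=1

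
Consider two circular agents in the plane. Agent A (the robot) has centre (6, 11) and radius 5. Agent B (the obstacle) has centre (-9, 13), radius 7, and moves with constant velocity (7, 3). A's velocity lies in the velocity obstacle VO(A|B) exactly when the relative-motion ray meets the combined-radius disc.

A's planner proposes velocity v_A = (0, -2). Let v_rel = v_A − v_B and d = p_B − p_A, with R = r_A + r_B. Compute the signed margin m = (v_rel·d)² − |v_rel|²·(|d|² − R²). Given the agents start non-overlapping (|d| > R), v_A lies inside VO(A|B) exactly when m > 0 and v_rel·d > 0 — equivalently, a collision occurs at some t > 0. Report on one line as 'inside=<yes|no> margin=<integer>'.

d = (-15, 2),  |d|² = 229;  R = 5+7 = 12,  c = 229−12² = 85
v_rel = (-7, -5),  |v_rel|² = 74;  v_rel·d = (-7)·(-15) + (-5)·(2) = 95
74·t² − 190·t + 85 = 0  ⇒  m = 95² − 74·85 = 2735
m = 2735 > 0,  v_rel·d = 95 > 0  ⇒  inside

inside=yes margin=2735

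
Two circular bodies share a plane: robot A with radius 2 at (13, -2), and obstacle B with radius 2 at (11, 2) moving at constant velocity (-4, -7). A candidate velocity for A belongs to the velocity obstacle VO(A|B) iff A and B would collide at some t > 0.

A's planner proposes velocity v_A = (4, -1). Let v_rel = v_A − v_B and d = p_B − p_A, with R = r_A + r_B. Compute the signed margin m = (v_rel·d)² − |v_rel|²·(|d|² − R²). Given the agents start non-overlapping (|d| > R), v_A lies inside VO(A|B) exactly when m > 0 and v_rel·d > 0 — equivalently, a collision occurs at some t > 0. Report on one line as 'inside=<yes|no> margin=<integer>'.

d = (-2, 4),  |d|² = 20;  R = 2+2 = 4,  c = 20−4² = 4
v_rel = (8, 6),  |v_rel|² = 100;  v_rel·d = (8)·(-2) + (6)·(4) = 8
100·t² − 16·t + 4 = 0  ⇒  m = 8² − 100·4 = -336
m = -336 < 0,  v_rel·d = 8 > 0  ⇒  outside

inside=no margin=-336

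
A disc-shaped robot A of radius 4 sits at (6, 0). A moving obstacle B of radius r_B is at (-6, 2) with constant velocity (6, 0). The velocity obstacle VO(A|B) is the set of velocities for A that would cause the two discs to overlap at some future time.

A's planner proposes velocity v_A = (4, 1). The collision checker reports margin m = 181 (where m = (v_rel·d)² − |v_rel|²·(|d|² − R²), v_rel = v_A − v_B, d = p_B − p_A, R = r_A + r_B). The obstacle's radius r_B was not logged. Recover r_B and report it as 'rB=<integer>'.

m = 181
d = (-12, 2);  v_rel = (-2, 1),  |v_rel|² = 5
v_rel×d = (-2)·(2) − (1)·(-12) = 8
since m = R²·5 − 8²:  R² = (64 + 181) / 5 = 49
R = √49 = 7  ⇒  r_B = 7 − 4 = 3

rB=3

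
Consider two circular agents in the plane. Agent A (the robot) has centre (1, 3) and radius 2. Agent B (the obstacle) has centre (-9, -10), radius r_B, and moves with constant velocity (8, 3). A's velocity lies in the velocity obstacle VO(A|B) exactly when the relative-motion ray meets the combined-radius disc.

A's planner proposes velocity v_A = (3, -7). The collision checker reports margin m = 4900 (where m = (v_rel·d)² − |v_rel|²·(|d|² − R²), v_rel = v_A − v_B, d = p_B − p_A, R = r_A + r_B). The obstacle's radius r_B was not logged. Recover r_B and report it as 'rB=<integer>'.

m = 4900
d = (-10, -13);  v_rel = (-5, -10),  |v_rel|² = 125
v_rel×d = (-5)·(-13) − (-10)·(-10) = -35
since m = R²·125 − (-35)²:  R² = (1225 + 4900) / 125 = 49
R = √49 = 7  ⇒  r_B = 7 − 2 = 5

rB=5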